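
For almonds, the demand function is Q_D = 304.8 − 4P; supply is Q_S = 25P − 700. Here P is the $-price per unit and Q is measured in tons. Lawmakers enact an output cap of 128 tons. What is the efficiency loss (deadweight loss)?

In inverse form: demand P = 76.2 − 0.25Q, supply P = 28 + 0.04Q.
Competitive equilibrium: 76.2 − 0.25Q = 28 + 0.04Q → Q* = 166.2069, P* = 34.6483.
At Q = 128: demand price = 76.2 − 0.25·128 = 44.2; supply price = 28 + 0.04·128 = 33.12.
ΔQ = 166.2069 − 128 = 38.2069; wedge = 44.2 − 33.12 = 11.08.
Welfare loss = ½ × 38.2069 × 11.08 = $211.67.

$211.67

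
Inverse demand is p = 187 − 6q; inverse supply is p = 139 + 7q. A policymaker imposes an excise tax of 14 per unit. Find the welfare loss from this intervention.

7.54

Competitive equilibrium: 187 − 6q = 139 + 7q → q* = 3.6923, p* = 164.8462.
With the tax, the buyer price exceeds the seller price by 14: (187 − 6q) − (139 + 7q) = 14 → q' = 2.6154.
Δq = 3.6923 − 2.6154 = 1.0769; the wedge equals the tax, 14.
The triangle = ½ × 1.0769 × 14 = 7.54.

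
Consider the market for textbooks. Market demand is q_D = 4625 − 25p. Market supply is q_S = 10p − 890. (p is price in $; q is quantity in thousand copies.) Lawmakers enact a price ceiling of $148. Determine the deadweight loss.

$641.29 thousand

In inverse form: demand p = 185 − 0.04q, supply p = 89 + 0.1q.
Competitive equilibrium: 185 − 0.04q = 89 + 0.1q → q* = 685.7143, p* = 157.5714.
At the ceiling p = 148, quantity supplied = (148 − 89)/0.1 = 590.
Willingness to pay at q' = 590: 185 − 0.04·590 = 161.4.
Δq = 685.7143 − 590 = 95.7143; wedge = 161.4 − 148 = 13.4.
DWL = ½ × 95.7143 × 13.4 = $641.29 thousand.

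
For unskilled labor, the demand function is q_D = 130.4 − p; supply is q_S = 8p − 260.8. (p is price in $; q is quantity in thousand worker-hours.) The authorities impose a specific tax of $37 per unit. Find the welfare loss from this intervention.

In inverse form: demand p = 130.4 − q, supply p = 32.6 + 0.125q.
Competitive equilibrium: 130.4 − q = 32.6 + 0.125q → q* = 86.9333, p* = 43.4667.
With the tax, the buyer price exceeds the seller price by 37: (130.4 − q) − (32.6 + 0.125q) = 37 → q' = 54.0444.
Δq = 86.9333 − 54.0444 = 32.8889; the wedge equals the tax, 37.
Deadweight loss = ½ × 32.8889 × 37 = $608.44 thousand.

$608.44 thousand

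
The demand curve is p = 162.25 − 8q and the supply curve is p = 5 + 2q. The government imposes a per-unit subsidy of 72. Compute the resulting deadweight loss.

Competitive equilibrium: 162.25 − 8q = 5 + 2q → q* = 15.725, p* = 36.45.
The subsidy lowers effective supply by 72: p = 2q − 67.
New quantity: 162.25 − 8q = 2q − 67 → q' = 22.925.
Overproduction Δq = 22.925 − 15.725 = 7.2; wedge = subsidy = 72.
DWL = ½ × 7.2 × 72 = 259.20.

259.20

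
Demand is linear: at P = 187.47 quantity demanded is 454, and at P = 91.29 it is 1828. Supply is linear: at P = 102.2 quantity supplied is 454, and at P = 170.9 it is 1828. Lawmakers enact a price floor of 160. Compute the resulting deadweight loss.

6073.35

Demand slope = (91.29 − 187.47)/(1828 − 454) = −0.07, so P = 219.25 − 0.07Q.
Supply slope = (170.9 − 102.2)/(1828 − 454) = 0.05, so P = 79.5 + 0.05Q.
Competitive equilibrium: 219.25 − 0.07Q = 79.5 + 0.05Q → Q* = 1164.5833, P* = 137.7292.
At the floor P = 160, quantity demanded = (219.25 − 160)/0.07 = 846.4286.
Sellers' marginal cost at Q' = 846.4286: 79.5 + 0.05·846.4286 = 121.8214.
ΔQ = 1164.5833 − 846.4286 = 318.1547; wedge = 160 − 121.8214 = 38.1786.
Deadweight loss = ½ × 318.1547 × 38.1786 = 6073.35.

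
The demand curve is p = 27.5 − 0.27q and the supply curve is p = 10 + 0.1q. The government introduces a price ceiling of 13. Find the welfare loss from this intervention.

55.35

Competitive equilibrium: 27.5 − 0.27q = 10 + 0.1q → q* = 47.2973, p* = 14.7297.
At the ceiling p = 13, quantity supplied = (13 − 10)/0.1 = 30.
Willingness to pay at q' = 30: 27.5 − 0.27·30 = 19.4.
Δq = 47.2973 − 30 = 17.2973; wedge = 19.4 − 13 = 6.4.
DWL = ½ × 17.2973 × 6.4 = 55.35.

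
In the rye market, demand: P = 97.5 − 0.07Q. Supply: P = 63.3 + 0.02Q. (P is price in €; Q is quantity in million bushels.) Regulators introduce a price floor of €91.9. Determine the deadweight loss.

Competitive equilibrium: 97.5 − 0.07Q = 63.3 + 0.02Q → Q* = 380, P* = 70.9.
At the floor P = 91.9, quantity demanded = (97.5 − 91.9)/0.07 = 80.
Sellers' marginal cost at Q' = 80: 63.3 + 0.02·80 = 64.9.
ΔQ = 380 − 80 = 300; wedge = 91.9 − 64.9 = 27.
Welfare loss = ½ × 300 × 27 = €4050 million.

€4050 million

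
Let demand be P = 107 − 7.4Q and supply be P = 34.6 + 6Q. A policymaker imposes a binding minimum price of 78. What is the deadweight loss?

14.76

Competitive equilibrium: 107 − 7.4Q = 34.6 + 6Q → Q* = 5.403, P* = 67.0179.
At the floor P = 78, quantity demanded = (107 − 78)/7.4 = 3.9189.
Sellers' marginal cost at Q' = 3.9189: 34.6 + 6·3.9189 = 58.1134.
ΔQ = 5.403 − 3.9189 = 1.4841; wedge = 78 − 58.1134 = 19.8866.
The triangle = ½ × 1.4841 × 19.8866 = 14.76.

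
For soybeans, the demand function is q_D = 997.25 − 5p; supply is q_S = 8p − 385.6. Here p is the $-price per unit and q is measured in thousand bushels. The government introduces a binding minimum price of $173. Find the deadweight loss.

In inverse form: demand p = 199.45 − 0.2q, supply p = 48.2 + 0.125q.
Competitive equilibrium: 199.45 − 0.2q = 48.2 + 0.125q → q* = 465.3846, p* = 106.3731.
At the floor p = 173, quantity demanded = (199.45 − 173)/0.2 = 132.25.
Sellers' marginal cost at q' = 132.25: 48.2 + 0.125·132.25 = 64.7313.
Δq = 465.3846 − 132.25 = 333.1346; wedge = 173 − 64.7313 = 108.2687.
Deadweight loss = ½ × 333.1346 × 108.2687 = $18034.03 thousand.

$18034.03 thousand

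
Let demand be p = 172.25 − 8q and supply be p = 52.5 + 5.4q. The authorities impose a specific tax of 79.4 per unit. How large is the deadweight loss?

235.24

Competitive equilibrium: 172.25 − 8q = 52.5 + 5.4q → q* = 8.9366, p* = 100.7575.
With the tax, the buyer price exceeds the seller price by 79.4: (172.25 − 8q) − (52.5 + 5.4q) = 79.4 → q' = 3.0112.
Δq = 8.9366 − 3.0112 = 5.9254; the wedge equals the tax, 79.4.
Welfare loss = ½ × 5.9254 × 79.4 = 235.24.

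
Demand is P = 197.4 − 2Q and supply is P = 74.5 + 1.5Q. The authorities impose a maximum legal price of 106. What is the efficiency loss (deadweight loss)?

348.62

Competitive equilibrium: 197.4 − 2Q = 74.5 + 1.5Q → Q* = 35.1143, P* = 127.1714.
At the ceiling P = 106, quantity supplied = (106 − 74.5)/1.5 = 21.
Willingness to pay at Q' = 21: 197.4 − 2·21 = 155.4.
ΔQ = 35.1143 − 21 = 14.1143; wedge = 155.4 − 106 = 49.4.
Deadweight loss = ½ × 14.1143 × 49.4 = 348.62.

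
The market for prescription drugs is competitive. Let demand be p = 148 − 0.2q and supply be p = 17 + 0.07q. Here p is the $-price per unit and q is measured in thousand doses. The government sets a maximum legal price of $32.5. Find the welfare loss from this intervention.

$9391.62 thousand

Competitive equilibrium: 148 − 0.2q = 17 + 0.07q → q* = 485.1852, p* = 50.963.
At the ceiling p = 32.5, quantity supplied = (32.5 − 17)/0.07 = 221.4286.
Willingness to pay at q' = 221.4286: 148 − 0.2·221.4286 = 103.7143.
Δq = 485.1852 − 221.4286 = 263.7566; wedge = 103.7143 − 32.5 = 71.2143.
DWL = ½ × 263.7566 × 71.2143 = $9391.62 thousand.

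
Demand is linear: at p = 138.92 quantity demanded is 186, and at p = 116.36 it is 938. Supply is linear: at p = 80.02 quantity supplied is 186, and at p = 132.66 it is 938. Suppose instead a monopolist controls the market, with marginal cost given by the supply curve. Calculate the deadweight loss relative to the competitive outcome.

Demand slope = (116.36 − 138.92)/(938 − 186) = −0.03, so p = 144.5 − 0.03q.
Supply slope = (132.66 − 80.02)/(938 − 186) = 0.07, so p = 67 + 0.07q.
Competitive equilibrium: 144.5 − 0.03q = 67 + 0.07q → q* = 775, p* = 121.25.
Marginal revenue: MR = 144.5 − 0.06q. Set MR = MC: 144.5 − 0.06q = 67 + 0.07q → q_m = 596.1538.
Price p_m = 144.5 − 0.03·596.1538 = 126.6154; MC(q_m) = 67 + 0.07·596.1538 = 108.7308.
Competitive q* = 775, so Δq = 178.8462; wedge = 126.6154 − 108.7308 = 17.8846.
The triangle = ½ × 178.8462 × 17.8846 = 1599.30.

1599.30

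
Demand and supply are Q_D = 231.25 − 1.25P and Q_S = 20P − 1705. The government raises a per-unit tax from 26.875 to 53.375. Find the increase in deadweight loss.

1250.96

In inverse form: demand P = 185 − 0.8Q, supply P = 85.25 + 0.05Q.
Competitive equilibrium: 185 − 0.8Q = 85.25 + 0.05Q → Q* = 117.3529, P* = 91.1176.
For a per-unit tax t: ΔQ = t/0.85, so DWL = ½·t·(t/0.85) = t²/1.7.
At t = 26.875: DWL = 424.862. At t = 53.375: DWL = 1675.818.
Increase = 1675.818 − 424.862 = 1250.96.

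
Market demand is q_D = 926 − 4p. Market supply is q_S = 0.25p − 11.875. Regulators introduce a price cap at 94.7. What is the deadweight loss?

2107.74

In inverse form: demand p = 231.5 − 0.25q, supply p = 47.5 + 4q.
Competitive equilibrium: 231.5 − 0.25q = 47.5 + 4q → q* = 43.2941, p* = 220.6765.
At the ceiling p = 94.7, quantity supplied = (94.7 − 47.5)/4 = 11.8.
Willingness to pay at q' = 11.8: 231.5 − 0.25·11.8 = 228.55.
Δq = 43.2941 − 11.8 = 31.4941; wedge = 228.55 − 94.7 = 133.85.
DWL = ½ × 31.4941 × 133.85 = 2107.74.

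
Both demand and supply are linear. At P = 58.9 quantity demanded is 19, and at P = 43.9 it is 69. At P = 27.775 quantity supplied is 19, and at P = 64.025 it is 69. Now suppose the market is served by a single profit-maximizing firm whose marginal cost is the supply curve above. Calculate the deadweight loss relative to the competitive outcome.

Demand slope = (43.9 − 58.9)/(69 − 19) = −0.3, so P = 64.6 − 0.3Q.
Supply slope = (64.025 − 27.775)/(69 − 19) = 0.725, so P = 14 + 0.725Q.
Competitive equilibrium: 64.6 − 0.3Q = 14 + 0.725Q → Q* = 49.3659, P* = 49.7902.
Marginal revenue: MR = 64.6 − 0.6Q. Set MR = MC: 64.6 − 0.6Q = 14 + 0.725Q → Q_m = 38.1887.
Price P_m = 64.6 − 0.3·38.1887 = 53.1434; MC(Q_m) = 14 + 0.725·38.1887 = 41.6868.
Competitive Q* = 49.3659, so ΔQ = 11.1772; wedge = 53.1434 − 41.6868 = 11.4566.
The triangle = ½ × 11.1772 × 11.4566 = 64.03.

64.03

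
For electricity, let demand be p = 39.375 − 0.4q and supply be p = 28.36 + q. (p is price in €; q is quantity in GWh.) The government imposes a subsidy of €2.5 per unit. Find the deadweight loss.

€2.23

Competitive equilibrium: 39.375 − 0.4q = 28.36 + q → q* = 7.8679, p* = 36.2279.
The subsidy lowers effective supply by 2.5: p = 25.86 + q.
New quantity: 39.375 − 0.4q = 25.86 + q → q' = 9.6536.
Overproduction Δq = 9.6536 − 7.8679 = 1.7857; wedge = subsidy = 2.5.
The triangle = ½ × 1.7857 × 2.5 = €2.23.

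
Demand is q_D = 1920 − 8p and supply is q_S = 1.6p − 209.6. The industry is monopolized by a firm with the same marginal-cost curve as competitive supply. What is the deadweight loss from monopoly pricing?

In inverse form: demand p = 240 − 0.125q, supply p = 131 + 0.625q.
Competitive equilibrium: 240 − 0.125q = 131 + 0.625q → q* = 145.3333, p* = 221.8333.
Marginal revenue: MR = 240 − 0.25q. Set MR = MC: 240 − 0.25q = 131 + 0.625q → q_m = 124.5714.
Price p_m = 240 − 0.125·124.5714 = 224.4286; MC(q_m) = 131 + 0.625·124.5714 = 208.8571.
Competitive q* = 145.3333, so Δq = 20.7619; wedge = 224.4286 − 208.8571 = 15.5715.
Welfare loss = ½ × 20.7619 × 15.5715 = 161.65.

161.65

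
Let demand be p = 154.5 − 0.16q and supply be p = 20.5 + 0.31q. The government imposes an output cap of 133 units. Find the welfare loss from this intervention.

Competitive equilibrium: 154.5 − 0.16q = 20.5 + 0.31q → q* = 285.1064, p* = 108.883.
At q = 133: demand price = 154.5 − 0.16·133 = 133.22; supply price = 20.5 + 0.31·133 = 61.73.
Δq = 285.1064 − 133 = 152.1064; wedge = 133.22 − 61.73 = 71.49.
DWL = ½ × 152.1064 × 71.49 = 5437.04.

5437.04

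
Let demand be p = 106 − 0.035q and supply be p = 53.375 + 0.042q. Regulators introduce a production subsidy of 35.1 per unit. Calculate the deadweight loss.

Competitive equilibrium: 106 − 0.035q = 53.375 + 0.042q → q* = 683.4416, p* = 82.0795.
The subsidy lowers effective supply by 35.1: p = 18.275 + 0.042q.
New quantity: 106 − 0.035q = 18.275 + 0.042q → q' = 1139.2857.
Overproduction Δq = 1139.2857 − 683.4416 = 455.8441; wedge = subsidy = 35.1.
DWL = ½ × 455.8441 × 35.1 = 8000.06.

8000.06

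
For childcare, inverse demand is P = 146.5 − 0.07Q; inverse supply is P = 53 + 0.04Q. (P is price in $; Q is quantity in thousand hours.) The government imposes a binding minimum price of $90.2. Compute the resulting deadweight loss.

Competitive equilibrium: 146.5 − 0.07Q = 53 + 0.04Q → Q* = 850, P* = 87.
At the floor P = 90.2, quantity demanded = (146.5 − 90.2)/0.07 = 804.2857.
Sellers' marginal cost at Q' = 804.2857: 53 + 0.04·804.2857 = 85.1714.
ΔQ = 850 − 804.2857 = 45.7143; wedge = 90.2 − 85.1714 = 5.0286.
The triangle = ½ × 45.7143 × 5.0286 = $114.94 thousand.

$114.94 thousand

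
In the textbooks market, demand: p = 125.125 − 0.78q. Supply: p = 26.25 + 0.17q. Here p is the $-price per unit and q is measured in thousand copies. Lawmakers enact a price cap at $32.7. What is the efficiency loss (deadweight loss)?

$2077.75 thousand

Competitive equilibrium: 125.125 − 0.78q = 26.25 + 0.17q → q* = 104.0789, p* = 43.9434.
At the ceiling p = 32.7, quantity supplied = (32.7 − 26.25)/0.17 = 37.9412.
Willingness to pay at q' = 37.9412: 125.125 − 0.78·37.9412 = 95.5309.
Δq = 104.0789 − 37.9412 = 66.1377; wedge = 95.5309 − 32.7 = 62.8309.
DWL = ½ × 66.1377 × 62.8309 = $2077.75 thousand.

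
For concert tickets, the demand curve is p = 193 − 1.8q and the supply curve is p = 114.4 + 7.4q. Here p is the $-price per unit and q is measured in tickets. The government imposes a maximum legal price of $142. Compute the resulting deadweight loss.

Competitive equilibrium: 193 − 1.8q = 114.4 + 7.4q → q* = 8.5435, p* = 177.6217.
At the ceiling p = 142, quantity supplied = (142 − 114.4)/7.4 = 3.7297.
Willingness to pay at q' = 3.7297: 193 − 1.8·3.7297 = 186.2865.
Δq = 8.5435 − 3.7297 = 4.8138; wedge = 186.2865 − 142 = 44.2865.
Welfare loss = ½ × 4.8138 × 44.2865 = $106.59.

$106.59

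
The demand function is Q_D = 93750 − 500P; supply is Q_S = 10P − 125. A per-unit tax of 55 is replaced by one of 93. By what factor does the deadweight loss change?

2.859

In inverse form: demand P = 187.5 − 0.002Q, supply P = 12.5 + 0.1Q.
Competitive equilibrium: 187.5 − 0.002Q = 12.5 + 0.1Q → Q* = 1715.6863, P* = 184.0686.
For a per-unit tax t: ΔQ = t/0.102, so DWL = ½·t·(t/0.102) = t²/0.204.
At t = 55: DWL = 14828.431. At t = 93: DWL = 42397.059.
Ratio = (93/55)² = 2.859.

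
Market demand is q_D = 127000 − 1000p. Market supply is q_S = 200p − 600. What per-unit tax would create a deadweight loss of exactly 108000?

In inverse form: demand p = 127 − 0.001q, supply p = 3 + 0.005q.
Competitive equilibrium: 127 − 0.001q = 3 + 0.005q → q* = 20666.6667, p* = 106.3333.
A tax t gives Δq = t/0.006 and wedge t, so DWL = t²/0.012.
t²/0.012 = 108000 → t² = 1296 → t = 36.

36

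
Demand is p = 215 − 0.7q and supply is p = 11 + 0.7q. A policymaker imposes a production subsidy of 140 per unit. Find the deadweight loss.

7000

Competitive equilibrium: 215 − 0.7q = 11 + 0.7q → q* = 145.7143, p* = 113.
The subsidy lowers effective supply by 140: p = 0.7q − 129.
New quantity: 215 − 0.7q = 0.7q − 129 → q' = 245.7143.
Overproduction Δq = 245.7143 − 145.7143 = 100; wedge = subsidy = 140.
Deadweight loss = ½ × 100 × 140 = 7000.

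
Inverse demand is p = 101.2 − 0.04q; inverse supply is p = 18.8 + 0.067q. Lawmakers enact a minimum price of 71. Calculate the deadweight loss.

12.19

Competitive equilibrium: 101.2 − 0.04q = 18.8 + 0.067q → q* = 770.0935, p* = 70.3963.
At the floor p = 71, quantity demanded = (101.2 − 71)/0.04 = 755.
Sellers' marginal cost at q' = 755: 18.8 + 0.067·755 = 69.385.
Δq = 770.0935 − 755 = 15.0935; wedge = 71 − 69.385 = 1.615.
Deadweight loss = ½ × 15.0935 × 1.615 = 12.19.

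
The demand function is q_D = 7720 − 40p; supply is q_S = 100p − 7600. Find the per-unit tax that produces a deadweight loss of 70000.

In inverse form: demand p = 193 − 0.025q, supply p = 76 + 0.01q.
Competitive equilibrium: 193 − 0.025q = 76 + 0.01q → q* = 3342.8571, p* = 109.4286.
A tax t gives Δq = t/0.035 and wedge t, so DWL = t²/0.07.
t²/0.07 = 70000 → t² = 4900 → t = 70.

70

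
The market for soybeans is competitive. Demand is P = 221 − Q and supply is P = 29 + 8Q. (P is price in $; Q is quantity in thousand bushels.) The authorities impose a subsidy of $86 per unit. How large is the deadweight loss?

$410.89 thousand

Competitive equilibrium: 221 − Q = 29 + 8Q → Q* = 21.3333, P* = 199.6667.
The subsidy lowers effective supply by 86: P = 8Q − 57.
New quantity: 221 − Q = 8Q − 57 → Q' = 30.8889.
Overproduction ΔQ = 30.8889 − 21.3333 = 9.5556; wedge = subsidy = 86.
Welfare loss = ½ × 9.5556 × 86 = $410.89 thousand.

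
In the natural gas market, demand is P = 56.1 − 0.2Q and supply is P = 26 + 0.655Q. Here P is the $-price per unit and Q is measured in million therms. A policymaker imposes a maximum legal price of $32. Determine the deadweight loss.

Competitive equilibrium: 56.1 − 0.2Q = 26 + 0.655Q → Q* = 35.2047, P* = 49.0591.
At the ceiling P = 32, quantity supplied = (32 − 26)/0.655 = 9.1603.
Willingness to pay at Q' = 9.1603: 56.1 − 0.2·9.1603 = 54.2679.
ΔQ = 35.2047 − 9.1603 = 26.0444; wedge = 54.2679 − 32 = 22.2679.
Deadweight loss = ½ × 26.0444 × 22.2679 = $289.98 million.

$289.98 million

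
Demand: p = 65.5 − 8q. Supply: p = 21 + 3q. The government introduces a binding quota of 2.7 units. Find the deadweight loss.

9.96

Competitive equilibrium: 65.5 − 8q = 21 + 3q → q* = 4.0455, p* = 33.1364.
At q = 2.7: demand price = 65.5 − 8·2.7 = 43.9; supply price = 21 + 3·2.7 = 29.1.
Δq = 4.0455 − 2.7 = 1.3455; wedge = 43.9 − 29.1 = 14.8.
DWL = ½ × 1.3455 × 14.8 = 9.96.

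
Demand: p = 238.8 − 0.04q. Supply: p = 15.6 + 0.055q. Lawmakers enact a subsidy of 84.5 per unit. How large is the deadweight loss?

Competitive equilibrium: 238.8 − 0.04q = 15.6 + 0.055q → q* = 2349.4737, p* = 144.8211.
The subsidy lowers effective supply by 84.5: p = 0.055q − 68.9.
New quantity: 238.8 − 0.04q = 0.055q − 68.9 → q' = 3238.9474.
Overproduction Δq = 3238.9474 − 2349.4737 = 889.4737; wedge = subsidy = 84.5.
Welfare loss = ½ × 889.4737 × 84.5 = 37580.26.

37580.26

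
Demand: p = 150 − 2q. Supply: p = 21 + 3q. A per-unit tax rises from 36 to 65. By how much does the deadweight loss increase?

Competitive equilibrium: 150 − 2q = 21 + 3q → q* = 25.8, p* = 98.4.
For a per-unit tax t: Δq = t/5, so DWL = ½·t·(t/5) = t²/10.
At t = 36: DWL = 129.6. At t = 65: DWL = 422.5.
Increase = 422.5 − 129.6 = 292.90.

292.90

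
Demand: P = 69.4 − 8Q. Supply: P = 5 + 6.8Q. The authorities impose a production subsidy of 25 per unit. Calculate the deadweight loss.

21.11

Competitive equilibrium: 69.4 − 8Q = 5 + 6.8Q → Q* = 4.3514, P* = 34.5892.
The subsidy lowers effective supply by 25: P = 6.8Q − 20.
New quantity: 69.4 − 8Q = 6.8Q − 20 → Q' = 6.0405.
Overproduction ΔQ = 6.0405 − 4.3514 = 1.6891; wedge = subsidy = 25.
Deadweight loss = ½ × 1.6891 × 25 = 21.11.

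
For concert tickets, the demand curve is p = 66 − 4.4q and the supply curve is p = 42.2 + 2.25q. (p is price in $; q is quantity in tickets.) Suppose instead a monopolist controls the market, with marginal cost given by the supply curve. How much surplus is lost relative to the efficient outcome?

Competitive equilibrium: 66 − 4.4q = 42.2 + 2.25q → q* = 3.5789, p* = 50.2526.
Marginal revenue: MR = 66 − 8.8q. Set MR = MC: 66 − 8.8q = 42.2 + 2.25q → q_m = 2.1538.
Price p_m = 66 − 4.4·2.1538 = 56.5233; MC(q_m) = 42.2 + 2.25·2.1538 = 47.0461.
Competitive q* = 3.5789, so Δq = 1.4251; wedge = 56.5233 − 47.0461 = 9.4772.
DWL = ½ × 1.4251 × 9.4772 = $6.75.

$6.75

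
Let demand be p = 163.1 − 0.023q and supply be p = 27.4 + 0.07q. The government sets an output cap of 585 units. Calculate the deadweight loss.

Competitive equilibrium: 163.1 − 0.023q = 27.4 + 0.07q → q* = 1459.1398, p* = 129.5398.
At q = 585: demand price = 163.1 − 0.023·585 = 149.645; supply price = 27.4 + 0.07·585 = 68.35.
Δq = 1459.1398 − 585 = 874.1398; wedge = 149.645 − 68.35 = 81.295.
The triangle = ½ × 874.1398 × 81.295 = 35531.60.

35531.60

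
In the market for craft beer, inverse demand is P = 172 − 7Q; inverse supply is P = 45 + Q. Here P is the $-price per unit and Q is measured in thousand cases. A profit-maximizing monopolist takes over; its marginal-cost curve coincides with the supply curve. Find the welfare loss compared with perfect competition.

Competitive equilibrium: 172 − 7Q = 45 + Q → Q* = 15.875, P* = 60.875.
Marginal revenue: MR = 172 − 14Q. Set MR = MC: 172 − 14Q = 45 + Q → Q_m = 8.4667.
Price P_m = 172 − 7·8.4667 = 112.7331; MC(Q_m) = 45 + 1·8.4667 = 53.4667.
Competitive Q* = 15.875, so ΔQ = 7.4083; wedge = 112.7331 − 53.4667 = 59.2664.
Deadweight loss = ½ × 7.4083 × 59.2664 = $219.53 thousand.

$219.53 thousand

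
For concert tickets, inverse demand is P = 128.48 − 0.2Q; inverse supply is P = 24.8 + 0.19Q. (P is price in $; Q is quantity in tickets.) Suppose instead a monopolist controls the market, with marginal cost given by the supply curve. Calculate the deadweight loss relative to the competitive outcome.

$1583.62

Competitive equilibrium: 128.48 − 0.2Q = 24.8 + 0.19Q → Q* = 265.8462, P* = 75.3108.
Marginal revenue: MR = 128.48 − 0.4Q. Set MR = MC: 128.48 − 0.4Q = 24.8 + 0.19Q → Q_m = 175.7288.
Price P_m = 128.48 − 0.2·175.7288 = 93.3342; MC(Q_m) = 24.8 + 0.19·175.7288 = 58.1885.
Competitive Q* = 265.8462, so ΔQ = 90.1174; wedge = 93.3342 − 58.1885 = 35.1457.
Welfare loss = ½ × 90.1174 × 35.1457 = $1583.62.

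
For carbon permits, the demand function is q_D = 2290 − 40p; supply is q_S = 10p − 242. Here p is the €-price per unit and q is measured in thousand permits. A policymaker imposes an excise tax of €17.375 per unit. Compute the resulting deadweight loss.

In inverse form: demand p = 57.25 − 0.025q, supply p = 24.2 + 0.1q.
Competitive equilibrium: 57.25 − 0.025q = 24.2 + 0.1q → q* = 264.4, p* = 50.64.
With the tax, the buyer price exceeds the seller price by 17.375: (57.25 − 0.025q) − (24.2 + 0.1q) = 17.375 → q' = 125.4.
Δq = 264.4 − 125.4 = 139; the wedge equals the tax, 17.375.
DWL = ½ × 139 × 17.375 = €1207.56 thousand.

€1207.56 thousand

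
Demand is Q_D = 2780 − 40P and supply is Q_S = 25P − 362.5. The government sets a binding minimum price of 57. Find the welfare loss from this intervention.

3894.23

In inverse form: demand P = 69.5 − 0.025Q, supply P = 14.5 + 0.04Q.
Competitive equilibrium: 69.5 − 0.025Q = 14.5 + 0.04Q → Q* = 846.1538, P* = 48.3462.
At the floor P = 57, quantity demanded = (69.5 − 57)/0.025 = 500.
Sellers' marginal cost at Q' = 500: 14.5 + 0.04·500 = 34.5.
ΔQ = 846.1538 − 500 = 346.1538; wedge = 57 − 34.5 = 22.5.
The triangle = ½ × 346.1538 × 22.5 = 3894.23.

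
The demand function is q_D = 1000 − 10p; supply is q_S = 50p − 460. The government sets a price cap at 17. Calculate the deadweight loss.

8066.67

In inverse form: demand p = 100 − 0.1q, supply p = 9.2 + 0.02q.
Competitive equilibrium: 100 − 0.1q = 9.2 + 0.02q → q* = 756.6667, p* = 24.3333.
At the ceiling p = 17, quantity supplied = (17 − 9.2)/0.02 = 390.
Willingness to pay at q' = 390: 100 − 0.1·390 = 61.
Δq = 756.6667 − 390 = 366.6667; wedge = 61 − 17 = 44.
Welfare loss = ½ × 366.6667 × 44 = 8066.67.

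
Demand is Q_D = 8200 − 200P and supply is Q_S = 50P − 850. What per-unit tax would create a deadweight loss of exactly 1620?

9

In inverse form: demand P = 41 − 0.005Q, supply P = 17 + 0.02Q.
Competitive equilibrium: 41 − 0.005Q = 17 + 0.02Q → Q* = 960, P* = 36.2.
A tax t gives ΔQ = t/0.025 and wedge t, so DWL = t²/0.05.
t²/0.05 = 1620 → t² = 81 → t = 9.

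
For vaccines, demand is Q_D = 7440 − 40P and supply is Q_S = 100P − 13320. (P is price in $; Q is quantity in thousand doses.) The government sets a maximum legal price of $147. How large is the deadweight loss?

In inverse form: demand P = 186 − 0.025Q, supply P = 133.2 + 0.01Q.
Competitive equilibrium: 186 − 0.025Q = 133.2 + 0.01Q → Q* = 1508.5714, P* = 148.2857.
At the ceiling P = 147, quantity supplied = (147 − 133.2)/0.01 = 1380.
Willingness to pay at Q' = 1380: 186 − 0.025·1380 = 151.5.
ΔQ = 1508.5714 − 1380 = 128.5714; wedge = 151.5 − 147 = 4.5.
Deadweight loss = ½ × 128.5714 × 4.5 = $289.29 thousand.

$289.29 thousand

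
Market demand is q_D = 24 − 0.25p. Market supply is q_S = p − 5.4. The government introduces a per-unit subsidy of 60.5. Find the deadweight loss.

In inverse form: demand p = 96 − 4q, supply p = 5.4 + q.
Competitive equilibrium: 96 − 4q = 5.4 + q → q* = 18.12, p* = 23.52.
The subsidy lowers effective supply by 60.5: p = q − 55.1.
New quantity: 96 − 4q = q − 55.1 → q' = 30.22.
Overproduction Δq = 30.22 − 18.12 = 12.1; wedge = subsidy = 60.5.
DWL = ½ × 12.1 × 60.5 = 366.025.

366.025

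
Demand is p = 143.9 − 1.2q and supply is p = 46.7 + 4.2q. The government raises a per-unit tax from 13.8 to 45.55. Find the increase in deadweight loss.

174.48

Competitive equilibrium: 143.9 − 1.2q = 46.7 + 4.2q → q* = 18, p* = 122.3.
For a per-unit tax t: Δq = t/5.4, so DWL = ½·t·(t/5.4) = t²/10.8.
At t = 13.8: DWL = 17.633. At t = 45.55: DWL = 192.111.
Increase = 192.111 − 17.633 = 174.48.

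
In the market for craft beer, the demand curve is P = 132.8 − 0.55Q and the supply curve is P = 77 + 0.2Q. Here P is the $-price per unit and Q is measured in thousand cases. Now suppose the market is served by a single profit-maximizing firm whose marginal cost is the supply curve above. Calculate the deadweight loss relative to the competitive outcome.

$371.55 thousand

Competitive equilibrium: 132.8 − 0.55Q = 77 + 0.2Q → Q* = 74.4, P* = 91.88.
Marginal revenue: MR = 132.8 − 1.1Q. Set MR = MC: 132.8 − 1.1Q = 77 + 0.2Q → Q_m = 42.9231.
Price P_m = 132.8 − 0.55·42.9231 = 109.1923; MC(Q_m) = 77 + 0.2·42.9231 = 85.5846.
Competitive Q* = 74.4, so ΔQ = 31.4769; wedge = 109.1923 − 85.5846 = 23.6077.
Deadweight loss = ½ × 31.4769 × 23.6077 = $371.55 thousand.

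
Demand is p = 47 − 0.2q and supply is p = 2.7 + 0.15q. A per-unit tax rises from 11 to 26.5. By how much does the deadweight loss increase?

Competitive equilibrium: 47 − 0.2q = 2.7 + 0.15q → q* = 126.5714, p* = 21.6857.
For a per-unit tax t: Δq = t/0.35, so DWL = ½·t·(t/0.35) = t²/0.7.
At t = 11: DWL = 172.857. At t = 26.5: DWL = 1003.214.
Increase = 1003.214 − 172.857 = 830.36.

830.36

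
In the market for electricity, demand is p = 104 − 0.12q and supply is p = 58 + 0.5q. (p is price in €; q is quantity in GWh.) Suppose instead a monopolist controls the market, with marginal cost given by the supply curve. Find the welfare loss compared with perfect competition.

€44.87

Competitive equilibrium: 104 − 0.12q = 58 + 0.5q → q* = 74.1935, p* = 95.0968.
Marginal revenue: MR = 104 − 0.24q. Set MR = MC: 104 − 0.24q = 58 + 0.5q → q_m = 62.1622.
Price p_m = 104 − 0.12·62.1622 = 96.5405; MC(q_m) = 58 + 0.5·62.1622 = 89.0811.
Competitive q* = 74.1935, so Δq = 12.0313; wedge = 96.5405 − 89.0811 = 7.4594.
The triangle = ½ × 12.0313 × 7.4594 = €44.87.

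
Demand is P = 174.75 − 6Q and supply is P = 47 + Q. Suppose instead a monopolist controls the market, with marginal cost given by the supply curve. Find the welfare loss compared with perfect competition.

Competitive equilibrium: 174.75 − 6Q = 47 + Q → Q* = 18.25, P* = 65.25.
Marginal revenue: MR = 174.75 − 12Q. Set MR = MC: 174.75 − 12Q = 47 + Q → Q_m = 9.8269.
Price P_m = 174.75 − 6·9.8269 = 115.7886; MC(Q_m) = 47 + 1·9.8269 = 56.8269.
Competitive Q* = 18.25, so ΔQ = 8.4231; wedge = 115.7886 − 56.8269 = 58.9617.
Welfare loss = ½ × 8.4231 × 58.9617 = 248.32.

248.32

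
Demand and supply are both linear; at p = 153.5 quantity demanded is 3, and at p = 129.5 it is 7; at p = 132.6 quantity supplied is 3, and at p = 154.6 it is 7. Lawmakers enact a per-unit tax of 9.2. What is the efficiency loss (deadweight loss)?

Demand slope = (129.5 − 153.5)/(7 − 3) = −6, so p = 171.5 − 6q.
Supply slope = (154.6 − 132.6)/(7 − 3) = 5.5, so p = 116.1 + 5.5q.
Competitive equilibrium: 171.5 − 6q = 116.1 + 5.5q → q* = 4.8174, p* = 142.5957.
With the tax, the buyer price exceeds the seller price by 9.2: (171.5 − 6q) − (116.1 + 5.5q) = 9.2 → q' = 4.0174.
Δq = 4.8174 − 4.0174 = 0.8; the wedge equals the tax, 9.2.
Welfare loss = ½ × 0.8 × 9.2 = 3.68.

3.68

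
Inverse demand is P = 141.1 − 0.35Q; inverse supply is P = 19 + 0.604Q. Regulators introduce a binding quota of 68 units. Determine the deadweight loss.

Competitive equilibrium: 141.1 − 0.35Q = 19 + 0.604Q → Q* = 127.9874, P* = 96.3044.
At Q = 68: demand price = 141.1 − 0.35·68 = 117.3; supply price = 19 + 0.604·68 = 60.072.
ΔQ = 127.9874 − 68 = 59.9874; wedge = 117.3 − 60.072 = 57.228.
The triangle = ½ × 59.9874 × 57.228 = 1716.48.

1716.48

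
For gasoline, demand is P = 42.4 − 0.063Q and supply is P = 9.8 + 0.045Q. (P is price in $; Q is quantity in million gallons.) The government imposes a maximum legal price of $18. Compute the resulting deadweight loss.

$772.81 million

Competitive equilibrium: 42.4 − 0.063Q = 9.8 + 0.045Q → Q* = 301.8519, P* = 23.3833.
At the ceiling P = 18, quantity supplied = (18 − 9.8)/0.045 = 182.2222.
Willingness to pay at Q' = 182.2222: 42.4 − 0.063·182.2222 = 30.92.
ΔQ = 301.8519 − 182.2222 = 119.6297; wedge = 30.92 − 18 = 12.92.
Welfare loss = ½ × 119.6297 × 12.92 = $772.81 million.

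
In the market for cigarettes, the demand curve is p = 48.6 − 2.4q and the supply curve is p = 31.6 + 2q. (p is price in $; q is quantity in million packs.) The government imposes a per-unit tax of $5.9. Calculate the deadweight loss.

$3.96 million

Competitive equilibrium: 48.6 − 2.4q = 31.6 + 2q → q* = 3.8636, p* = 39.3273.
With the tax, the buyer price exceeds the seller price by 5.9: (48.6 − 2.4q) − (31.6 + 2q) = 5.9 → q' = 2.5227.
Δq = 3.8636 − 2.5227 = 1.3409; the wedge equals the tax, 5.9.
Deadweight loss = ½ × 1.3409 × 5.9 = $3.96 million.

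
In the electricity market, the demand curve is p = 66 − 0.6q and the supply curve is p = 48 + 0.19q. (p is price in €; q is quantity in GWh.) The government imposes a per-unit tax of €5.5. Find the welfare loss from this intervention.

Competitive equilibrium: 66 − 0.6q = 48 + 0.19q → q* = 22.7848, p* = 52.3291.
With the tax, the buyer price exceeds the seller price by 5.5: (66 − 0.6q) − (48 + 0.19q) = 5.5 → q' = 15.8228.
Δq = 22.7848 − 15.8228 = 6.962; the wedge equals the tax, 5.5.
DWL = ½ × 6.962 × 5.5 = €19.15.

€19.15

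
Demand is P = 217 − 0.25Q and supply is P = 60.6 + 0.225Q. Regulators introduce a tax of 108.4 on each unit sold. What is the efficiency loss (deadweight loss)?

12369.01

Competitive equilibrium: 217 − 0.25Q = 60.6 + 0.225Q → Q* = 329.2632, P* = 134.6842.
With the tax, the buyer price exceeds the seller price by 108.4: (217 − 0.25Q) − (60.6 + 0.225Q) = 108.4 → Q' = 101.0526.
ΔQ = 329.2632 − 101.0526 = 228.2106; the wedge equals the tax, 108.4.
Welfare loss = ½ × 228.2106 × 108.4 = 12369.01.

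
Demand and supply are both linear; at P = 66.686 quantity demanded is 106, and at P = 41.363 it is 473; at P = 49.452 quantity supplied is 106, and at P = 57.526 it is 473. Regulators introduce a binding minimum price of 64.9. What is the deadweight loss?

1216.33

Demand slope = (41.363 − 66.686)/(473 − 106) = −0.069, so P = 74 − 0.069Q.
Supply slope = (57.526 − 49.452)/(473 − 106) = 0.022, so P = 47.12 + 0.022Q.
Competitive equilibrium: 74 − 0.069Q = 47.12 + 0.022Q → Q* = 295.38462, P* = 53.61846.
At the floor P = 64.9, quantity demanded = (74 − 64.9)/0.069 = 131.88406.
Sellers' marginal cost at Q' = 131.88406: 47.12 + 0.022·131.88406 = 50.02145.
ΔQ = 295.38462 − 131.88406 = 163.50056; wedge = 64.9 − 50.02145 = 14.87855.
The triangle = ½ × 163.50056 × 14.87855 = 1216.33.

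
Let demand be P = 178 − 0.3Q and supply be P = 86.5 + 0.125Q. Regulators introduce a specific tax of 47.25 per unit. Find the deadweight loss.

2626.54

Competitive equilibrium: 178 − 0.3Q = 86.5 + 0.125Q → Q* = 215.2941, P* = 113.4118.
With the tax, the buyer price exceeds the seller price by 47.25: (178 − 0.3Q) − (86.5 + 0.125Q) = 47.25 → Q' = 104.1176.
ΔQ = 215.2941 − 104.1176 = 111.1765; the wedge equals the tax, 47.25.
Deadweight loss = ½ × 111.1765 × 47.25 = 2626.54.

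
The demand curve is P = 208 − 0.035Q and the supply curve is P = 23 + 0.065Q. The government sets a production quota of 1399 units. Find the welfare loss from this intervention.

Competitive equilibrium: 208 − 0.035Q = 23 + 0.065Q → Q* = 1850, P* = 143.25.
At Q = 1399: demand price = 208 − 0.035·1399 = 159.035; supply price = 23 + 0.065·1399 = 113.935.
ΔQ = 1850 − 1399 = 451; wedge = 159.035 − 113.935 = 45.1.
Welfare loss = ½ × 451 × 45.1 = 10170.05.

10170.05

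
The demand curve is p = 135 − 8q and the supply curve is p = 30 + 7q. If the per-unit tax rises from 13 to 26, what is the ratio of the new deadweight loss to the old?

Competitive equilibrium: 135 − 8q = 30 + 7q → q* = 7, p* = 79.
For a per-unit tax t: Δq = t/15, so DWL = ½·t·(t/15) = t²/30.
At t = 13: DWL = 5.633. At t = 26: DWL = 22.533.
Ratio = (26/13)² = 4.

4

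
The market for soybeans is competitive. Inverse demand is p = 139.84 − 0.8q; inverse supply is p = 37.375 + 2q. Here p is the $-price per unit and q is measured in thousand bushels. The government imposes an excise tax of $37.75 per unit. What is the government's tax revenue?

Competitive equilibrium: 139.84 − 0.8q = 37.375 + 2q → q* = 36.5946, p* = 110.5643.
With the tax, the buyer price exceeds the seller price by 37.75: (139.84 − 0.8q) − (37.375 + 2q) = 37.75 → q' = 23.1125.
Tax revenue = 37.75 × 23.1125 = $872.50 thousand.

$872.50 thousand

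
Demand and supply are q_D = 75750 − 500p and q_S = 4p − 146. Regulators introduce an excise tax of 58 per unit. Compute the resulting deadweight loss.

In inverse form: demand p = 151.5 − 0.002q, supply p = 36.5 + 0.25q.
Competitive equilibrium: 151.5 − 0.002q = 36.5 + 0.25q → q* = 456.3492, p* = 150.5873.
With the tax, the buyer price exceeds the seller price by 58: (151.5 − 0.002q) − (36.5 + 0.25q) = 58 → q' = 226.1905.
Δq = 456.3492 − 226.1905 = 230.1587; the wedge equals the tax, 58.
Deadweight loss = ½ × 230.1587 × 58 = 6674.60.

6674.60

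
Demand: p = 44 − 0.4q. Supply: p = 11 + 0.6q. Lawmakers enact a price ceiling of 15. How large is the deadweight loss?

346.72

Competitive equilibrium: 44 − 0.4q = 11 + 0.6q → q* = 33, p* = 30.8.
At the ceiling p = 15, quantity supplied = (15 − 11)/0.6 = 6.6667.
Willingness to pay at q' = 6.6667: 44 − 0.4·6.6667 = 41.3333.
Δq = 33 − 6.6667 = 26.3333; wedge = 41.3333 − 15 = 26.3333.
DWL = ½ × 26.3333 × 26.3333 = 346.72.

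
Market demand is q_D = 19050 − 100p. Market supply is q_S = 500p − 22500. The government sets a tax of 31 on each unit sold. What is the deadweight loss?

In inverse form: demand p = 190.5 − 0.01q, supply p = 45 + 0.002q.
Competitive equilibrium: 190.5 − 0.01q = 45 + 0.002q → q* = 12125, p* = 69.25.
With the tax, the buyer price exceeds the seller price by 31: (190.5 − 0.01q) − (45 + 0.002q) = 31 → q' = 9541.6667.
Δq = 12125 − 9541.6667 = 2583.3333; the wedge equals the tax, 31.
Deadweight loss = ½ × 2583.3333 × 31 = 40041.67.

40041.67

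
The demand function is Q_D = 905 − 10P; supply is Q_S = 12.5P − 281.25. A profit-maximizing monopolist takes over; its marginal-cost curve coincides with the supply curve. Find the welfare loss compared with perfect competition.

1638.32

In inverse form: demand P = 90.5 − 0.1Q, supply P = 22.5 + 0.08Q.
Competitive equilibrium: 90.5 − 0.1Q = 22.5 + 0.08Q → Q* = 377.7778, P* = 52.7222.
Marginal revenue: MR = 90.5 − 0.2Q. Set MR = MC: 90.5 − 0.2Q = 22.5 + 0.08Q → Q_m = 242.8571.
Price P_m = 90.5 − 0.1·242.8571 = 66.2143; MC(Q_m) = 22.5 + 0.08·242.8571 = 41.9286.
Competitive Q* = 377.7778, so ΔQ = 134.9207; wedge = 66.2143 − 41.9286 = 24.2857.
Deadweight loss = ½ × 134.9207 × 24.2857 = 1638.32.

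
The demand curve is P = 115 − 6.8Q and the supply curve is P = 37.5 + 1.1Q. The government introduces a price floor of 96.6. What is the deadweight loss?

Competitive equilibrium: 115 − 6.8Q = 37.5 + 1.1Q → Q* = 9.8101, P* = 48.2911.
At the floor P = 96.6, quantity demanded = (115 − 96.6)/6.8 = 2.7059.
Sellers' marginal cost at Q' = 2.7059: 37.5 + 1.1·2.7059 = 40.4765.
ΔQ = 9.8101 − 2.7059 = 7.1042; wedge = 96.6 − 40.4765 = 56.1235.
Deadweight loss = ½ × 7.1042 × 56.1235 = 199.36.

199.36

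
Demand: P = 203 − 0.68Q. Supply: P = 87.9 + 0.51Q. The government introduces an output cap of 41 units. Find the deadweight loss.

Competitive equilibrium: 203 − 0.68Q = 87.9 + 0.51Q → Q* = 96.7227, P* = 137.2286.
At Q = 41: demand price = 203 − 0.68·41 = 175.12; supply price = 87.9 + 0.51·41 = 108.81.
ΔQ = 96.7227 − 41 = 55.7227; wedge = 175.12 − 108.81 = 66.31.
Deadweight loss = ½ × 55.7227 × 66.31 = 1847.49.

1847.49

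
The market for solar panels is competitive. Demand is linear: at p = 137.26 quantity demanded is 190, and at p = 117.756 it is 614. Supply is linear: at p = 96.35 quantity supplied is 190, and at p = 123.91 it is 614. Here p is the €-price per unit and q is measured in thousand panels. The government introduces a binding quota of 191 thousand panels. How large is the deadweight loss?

Demand slope = (117.756 − 137.26)/(614 − 190) = −0.046, so p = 146 − 0.046q.
Supply slope = (123.91 − 96.35)/(614 − 190) = 0.065, so p = 84 + 0.065q.
Competitive equilibrium: 146 − 0.046q = 84 + 0.065q → q* = 558.5586, p* = 120.3063.
At q = 191: demand price = 146 − 0.046·191 = 137.214; supply price = 84 + 0.065·191 = 96.415.
Δq = 558.5586 − 191 = 367.5586; wedge = 137.214 − 96.415 = 40.799.
The triangle = ½ × 367.5586 × 40.799 = €7498.01 thousand.

€7498.01 thousand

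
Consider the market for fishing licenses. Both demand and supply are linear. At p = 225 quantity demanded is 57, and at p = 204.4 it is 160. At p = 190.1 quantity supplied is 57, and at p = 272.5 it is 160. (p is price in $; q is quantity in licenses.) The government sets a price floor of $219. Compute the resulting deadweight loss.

$12.005

Demand slope = (204.4 − 225)/(160 − 57) = −0.2, so p = 236.4 − 0.2q.
Supply slope = (272.5 − 190.1)/(160 − 57) = 0.8, so p = 144.5 + 0.8q.
Competitive equilibrium: 236.4 − 0.2q = 144.5 + 0.8q → q* = 91.9, p* = 218.02.
At the floor p = 219, quantity demanded = (236.4 − 219)/0.2 = 87.
Sellers' marginal cost at q' = 87: 144.5 + 0.8·87 = 214.1.
Δq = 91.9 − 87 = 4.9; wedge = 219 − 214.1 = 4.9.
Deadweight loss = ½ × 4.9 × 4.9 = $12.005.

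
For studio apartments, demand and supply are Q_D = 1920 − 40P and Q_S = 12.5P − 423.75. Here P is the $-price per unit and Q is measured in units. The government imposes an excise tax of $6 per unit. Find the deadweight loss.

$171.43

In inverse form: demand P = 48 − 0.025Q, supply P = 33.9 + 0.08Q.
Competitive equilibrium: 48 − 0.025Q = 33.9 + 0.08Q → Q* = 134.2857, P* = 44.6429.
With the tax, the buyer price exceeds the seller price by 6: (48 − 0.025Q) − (33.9 + 0.08Q) = 6 → Q' = 77.1429.
ΔQ = 134.2857 − 77.1429 = 57.1428; the wedge equals the tax, 6.
DWL = ½ × 57.1428 × 6 = $171.43.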